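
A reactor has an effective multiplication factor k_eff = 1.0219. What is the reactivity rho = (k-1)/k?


rho = (k_eff - 1) / k_eff
rho = (1.0219 - 1) / 1.0219
rho = 0.021431

0.021431


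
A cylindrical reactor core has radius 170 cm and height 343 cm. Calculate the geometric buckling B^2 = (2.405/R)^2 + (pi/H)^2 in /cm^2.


B^2 = (2.405/R)^2 + (pi/H)^2
B^2 = (2.405/170)^2 + (pi/343)^2
B^2 = 2.8403e-04 /cm^2

2.8403e-04


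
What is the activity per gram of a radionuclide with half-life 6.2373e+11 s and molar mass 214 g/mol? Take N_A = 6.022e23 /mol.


lambda = ln(2) / t_half = ln(2) / 6.2373e+11 = 1.111294e-12 /s
SA = lambda * N_A / M
SA = 1.111294e-12 * 6.022e23 / 214
SA = 3.1272e+09 Bq/g

3.1272e+09


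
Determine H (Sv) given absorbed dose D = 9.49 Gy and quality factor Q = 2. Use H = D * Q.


H = D * Q
H = 9.49 * 2
H = 18.980 Sv

18.980


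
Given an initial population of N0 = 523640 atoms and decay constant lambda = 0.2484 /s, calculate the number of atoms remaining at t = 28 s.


N = N0 * exp(-lambda * t)
N = 523640 * exp(-0.2484 * 28)
N = 499.38

499.38


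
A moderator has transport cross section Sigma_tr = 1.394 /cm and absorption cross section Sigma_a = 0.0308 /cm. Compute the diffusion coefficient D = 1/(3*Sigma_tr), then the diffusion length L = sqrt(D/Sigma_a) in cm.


D = 1 / (3 * Sigma_tr) = 1 / (3 * 1.394) = 0.2391200 cm
L = sqrt(D / Sigma_a)
L = sqrt(0.2391200 / 0.0308)
L = 2.7863 cm

2.7863


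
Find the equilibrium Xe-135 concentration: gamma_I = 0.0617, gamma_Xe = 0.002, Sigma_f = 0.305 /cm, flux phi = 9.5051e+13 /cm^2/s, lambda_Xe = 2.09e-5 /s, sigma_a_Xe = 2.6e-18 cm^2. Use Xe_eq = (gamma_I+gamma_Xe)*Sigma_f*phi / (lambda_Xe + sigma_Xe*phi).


Xe_eq = (gamma_I + gamma_Xe) * Sigma_f * phi / (lambda_Xe + sigma_Xe * phi)
Numerator = (0.0617 + 0.002) * 0.305 * 9.5051e+13 = 1.846698e+12
Denominator = 2.09e-5 + 2.6e-18 * 9.5051e+13 = 2.680326e-04
Xe_eq = 1.846698e+12 / 2.680326e-04 = 6.8898e+15 /cm^3

6.8898e+15


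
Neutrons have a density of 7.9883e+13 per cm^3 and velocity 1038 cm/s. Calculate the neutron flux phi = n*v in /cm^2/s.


phi = n * v
phi = 7.9883e+13 * 1038
phi = 8.2919e+16 /cm^2/s

8.2919e+16


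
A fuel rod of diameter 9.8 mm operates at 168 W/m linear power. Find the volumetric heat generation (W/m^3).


r = D / 2 / 1000 = 9.8 / 2 / 1000 = 0.0049 m
q''' = q' / (pi * r^2)
q''' = 168 / (pi * 0.0049^2)
q''' = 2.2272e+06 W/m^3

2.2272e+06


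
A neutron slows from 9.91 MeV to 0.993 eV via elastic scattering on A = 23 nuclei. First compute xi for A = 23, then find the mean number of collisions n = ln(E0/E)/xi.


xi = 1 + (A-1)^2/(2A)*ln((A-1)/(A+1)) = 0.08448899 (for A = 23)
n = ln(E0/E) / xi
n = ln(9.91e6 / 0.993) / 0.08448899
n = ln(9.979859e+06) / 0.08448899 = 190.75

190.75


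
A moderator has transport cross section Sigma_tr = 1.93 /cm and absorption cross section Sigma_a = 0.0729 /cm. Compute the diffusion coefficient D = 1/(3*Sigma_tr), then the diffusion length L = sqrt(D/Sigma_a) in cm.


D = 1 / (3 * Sigma_tr) = 1 / (3 * 1.93) = 0.1727116 cm
L = sqrt(D / Sigma_a)
L = sqrt(0.1727116 / 0.0729)
L = 1.5392 cm

1.5392


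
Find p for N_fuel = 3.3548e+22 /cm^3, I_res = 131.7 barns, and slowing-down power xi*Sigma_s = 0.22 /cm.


p = exp(-N * I * 1e-24 / (xi*Sigma_s))
p = exp(-3.3548e+22 * 131.7 * 1e-24 / 0.22)
p = 1.8969e-09

1.8969e-09


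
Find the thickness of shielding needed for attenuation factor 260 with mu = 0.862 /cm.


x = ln(factor) / mu
x = ln(260) / 0.862
x = 6.4509 cm

6.4509


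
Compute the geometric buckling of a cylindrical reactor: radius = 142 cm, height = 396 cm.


B^2 = (2.405/R)^2 + (pi/H)^2
B^2 = (2.405/142)^2 + (pi/396)^2
B^2 = 3.4979e-04 /cm^2

3.4979e-04


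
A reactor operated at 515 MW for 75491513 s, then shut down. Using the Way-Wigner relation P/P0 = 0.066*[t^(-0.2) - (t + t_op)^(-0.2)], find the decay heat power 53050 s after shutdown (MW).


P/P0 = 0.066 * [t^(-0.2) - (t + t_op)^(-0.2)]
P/P0 = 0.066 * [53050^(-0.2) - (53050 + 75491513)^(-0.2)]
P/P0 = 0.066 * [0.1135175 - 0.02656803] = 0.005738665
P = 515 * 0.005738665 = 2.9554 MW

2.9554


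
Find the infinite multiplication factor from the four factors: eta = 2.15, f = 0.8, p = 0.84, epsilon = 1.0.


k_inf = eta * f * p * epsilon
k_inf = 2.15 * 0.8 * 0.84 * 1.0
k_inf = 1.4448

1.4448


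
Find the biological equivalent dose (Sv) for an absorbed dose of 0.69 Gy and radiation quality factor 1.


H = D * Q
H = 0.69 * 1
H = 0.69000 Sv

0.69000


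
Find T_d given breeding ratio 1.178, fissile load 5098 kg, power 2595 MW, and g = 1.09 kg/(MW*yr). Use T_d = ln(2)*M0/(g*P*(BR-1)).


Breeding gain G = BR - 1 = 1.178 - 1 = 0.178
Fissile production rate = g * P * G = 1.09 * 2595 * 0.178 = 503.4819 kg/yr
T_d = ln(2) * M0 / (g * P * G)
T_d = ln(2) * 5098 / 503.4819 = 7.0185 yr

7.0185


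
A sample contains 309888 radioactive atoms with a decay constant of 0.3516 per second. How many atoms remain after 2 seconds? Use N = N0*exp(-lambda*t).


N = N0 * exp(-lambda * t)
N = 309888 * exp(-0.3516 * 2)
N = 153394

153394


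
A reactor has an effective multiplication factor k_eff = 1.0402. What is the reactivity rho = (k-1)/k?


rho = (k_eff - 1) / k_eff
rho = (1.0402 - 1) / 1.0402
rho = 0.038646

0.038646


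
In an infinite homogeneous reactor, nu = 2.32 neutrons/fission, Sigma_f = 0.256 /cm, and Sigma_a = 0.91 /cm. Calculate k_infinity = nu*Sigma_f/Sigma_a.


k_inf = nu * Sigma_f / Sigma_a
k_inf = 2.32 * 0.256 / 0.91
k_inf = 0.65266

0.65266


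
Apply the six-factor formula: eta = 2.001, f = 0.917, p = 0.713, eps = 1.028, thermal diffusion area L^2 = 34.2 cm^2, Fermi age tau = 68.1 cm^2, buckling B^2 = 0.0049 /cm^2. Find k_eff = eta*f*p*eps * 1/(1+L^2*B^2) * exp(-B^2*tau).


k_inf = eta*f*p*eps = 2.001*0.917*0.713*1.028 = 1.344928
P_TNL = 1/(1 + L^2*B^2) = 1/(1 + 34.2*0.0049) = 0.8564724
P_FNL = exp(-B^2*tau) = exp(-0.0049*68.1) = 0.7162758
k_eff = k_inf * P_TNL * P_FNL = 1.344928 * 0.8564724 * 0.7162758
k_eff = 0.82507

0.82507


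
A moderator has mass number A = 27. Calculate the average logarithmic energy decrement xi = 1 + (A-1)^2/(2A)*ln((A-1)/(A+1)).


xi = 1 + (A-1)^2/(2A) * ln((A-1)/(A+1))
xi = 1 + (27-1)^2/(2*27) * ln((27-1)/(27 +1))
xi = 0.072278

0.072278


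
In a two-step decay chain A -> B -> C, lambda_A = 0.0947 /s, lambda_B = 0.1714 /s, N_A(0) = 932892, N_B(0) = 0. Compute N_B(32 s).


N_B(t) = lambda_A * N_A0 / (lambda_B - lambda_A) * [exp(-lambda_A*t) - exp(-lambda_B*t)]
exp(-0.0947*32) = 0.04829632; exp(-0.1714*32) = 0.004149365
N_B = 0.0947 * 932892 / (0.1714 - 0.0947) * (0.04829632 - 0.004149365)
N_B = 50850

50850


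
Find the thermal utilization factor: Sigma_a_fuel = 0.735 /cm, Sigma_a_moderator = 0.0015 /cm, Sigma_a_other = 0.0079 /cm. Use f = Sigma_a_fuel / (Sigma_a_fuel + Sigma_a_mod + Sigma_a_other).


f = Sigma_a_fuel / (Sigma_a_fuel + Sigma_a_mod + Sigma_a_other)
f = 0.735 / (0.735 + 0.0015 + 0.0079)
f = 0.98737

0.98737


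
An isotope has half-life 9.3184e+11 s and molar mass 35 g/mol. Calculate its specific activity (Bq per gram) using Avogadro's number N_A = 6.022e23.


lambda = ln(2) / t_half = ln(2) / 9.3184e+11 = 7.438479e-13 /s
SA = lambda * N_A / M
SA = 7.438479e-13 * 6.022e23 / 35
SA = 1.2798e+10 Bq/g

1.2798e+10


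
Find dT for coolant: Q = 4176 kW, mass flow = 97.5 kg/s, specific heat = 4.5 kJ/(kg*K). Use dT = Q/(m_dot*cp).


dT = Q / (m_dot * cp)
dT = 4176 / (97.5 * 4.5)
dT = 9.5179 C

9.5179


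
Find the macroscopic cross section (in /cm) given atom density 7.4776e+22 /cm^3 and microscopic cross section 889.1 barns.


Sigma = N * sigma_barns * 1e-24
Sigma = 7.4776e+22 * 889.1 * 1e-24
Sigma = 66.483 /cm

66.483


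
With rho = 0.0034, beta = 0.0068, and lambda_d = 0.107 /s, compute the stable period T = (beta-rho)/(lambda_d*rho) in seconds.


T = (beta - rho) / (lambda_d * rho)
T = (0.0068 - 0.0034) / (0.107 * 0.0034)
T = 9.3458 s

9.3458


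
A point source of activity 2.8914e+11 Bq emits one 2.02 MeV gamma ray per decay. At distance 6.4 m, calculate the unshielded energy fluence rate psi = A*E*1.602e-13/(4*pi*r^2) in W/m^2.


psi = A * E * 1.602e-13 / (4*pi*r^2)
psi = 2.8914e+11 * 2.02 * 1.602e-13 / (4*pi*6.4^2)
psi = 1.8178e-04 W/m^2

1.8178e-04


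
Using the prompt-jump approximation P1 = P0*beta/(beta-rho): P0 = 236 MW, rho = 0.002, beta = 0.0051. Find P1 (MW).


P1/P0 = beta / (beta - rho)
P1/P0 = 0.0051 / (0.0051 - 0.002) = 1.645161
P1 = 236 * 1.645161 = 388.26 MW

388.26


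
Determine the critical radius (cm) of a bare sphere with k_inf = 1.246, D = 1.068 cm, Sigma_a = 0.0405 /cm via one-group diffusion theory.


L^2 = D / Sigma_a = 1.068 / 0.0405 = 26.37037 cm^2
B_m^2 = (k_inf - 1) / L^2 = (1.246 - 1) / 26.37037 = 0.009328652 /cm^2
For a bare sphere: B_g = pi/R, so R_c = pi / sqrt(B_m^2)
R_c = pi / sqrt(0.009328652) = 32.527 cm

32.527


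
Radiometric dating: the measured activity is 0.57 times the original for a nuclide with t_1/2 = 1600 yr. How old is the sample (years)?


lambda = ln(2) / t_half = ln(2) / 1600 = 4.332170e-04 /yr
t = -ln(A/A0) / lambda
t = -ln(0.57) / 4.332170e-04
t = 1297.5 yr

1297.5


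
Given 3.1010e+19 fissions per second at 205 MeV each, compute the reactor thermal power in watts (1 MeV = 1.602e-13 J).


P = fission_rate * E_MeV * 1.602e-13
P = 3.1010e+19 * 205 * 1.602e-13
P = 1.0184e+09 W

1.0184e+09


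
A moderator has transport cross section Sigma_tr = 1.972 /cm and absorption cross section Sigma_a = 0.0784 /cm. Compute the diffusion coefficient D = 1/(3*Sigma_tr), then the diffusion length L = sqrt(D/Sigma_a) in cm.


D = 1 / (3 * Sigma_tr) = 1 / (3 * 1.972) = 0.1690331 cm
L = sqrt(D / Sigma_a)
L = sqrt(0.1690331 / 0.0784)
L = 1.4683 cm

1.4683


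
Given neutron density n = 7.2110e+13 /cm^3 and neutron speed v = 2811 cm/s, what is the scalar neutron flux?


phi = n * v
phi = 7.2110e+13 * 2811
phi = 2.0270e+17 /cm^2/s

2.0270e+17


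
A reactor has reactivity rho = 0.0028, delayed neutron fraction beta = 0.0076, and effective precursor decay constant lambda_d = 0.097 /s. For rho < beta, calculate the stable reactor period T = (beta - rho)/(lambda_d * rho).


T = (beta - rho) / (lambda_d * rho)
T = (0.0076 - 0.0028) / (0.097 * 0.0028)
T = 17.673 s

17.673


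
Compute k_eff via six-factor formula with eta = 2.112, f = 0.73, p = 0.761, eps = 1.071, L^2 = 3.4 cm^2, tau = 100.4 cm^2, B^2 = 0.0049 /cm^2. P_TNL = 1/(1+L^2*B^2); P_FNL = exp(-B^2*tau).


k_inf = eta*f*p*eps = 2.112*0.73*0.761*1.071 = 1.256582
P_TNL = 1/(1 + L^2*B^2) = 1/(1 + 3.4*0.0049) = 0.9836130
P_FNL = exp(-B^2*tau) = exp(-0.0049*100.4) = 0.6114268
k_eff = k_inf * P_TNL * P_FNL = 1.256582 * 0.9836130 * 0.6114268
k_eff = 0.75572

0.75572


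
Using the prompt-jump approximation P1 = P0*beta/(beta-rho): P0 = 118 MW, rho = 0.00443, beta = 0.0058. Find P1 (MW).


P1/P0 = beta / (beta - rho)
P1/P0 = 0.0058 / (0.0058 - 0.00443) = 4.233577
P1 = 118 * 4.233577 = 499.56 MW

499.56


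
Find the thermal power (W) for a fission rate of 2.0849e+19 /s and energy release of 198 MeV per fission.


P = fission_rate * E_MeV * 1.602e-13
P = 2.0849e+19 * 198 * 1.602e-13
P = 6.6132e+08 W

6.6132e+08


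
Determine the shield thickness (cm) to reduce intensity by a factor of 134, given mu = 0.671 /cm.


x = ln(factor) / mu
x = ln(134) / 0.671
x = 7.2993 cm

7.2993


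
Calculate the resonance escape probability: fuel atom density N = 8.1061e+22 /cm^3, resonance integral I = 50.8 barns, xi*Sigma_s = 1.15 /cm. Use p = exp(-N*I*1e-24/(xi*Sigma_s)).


p = exp(-N * I * 1e-24 / (xi*Sigma_s))
p = exp(-8.1061e+22 * 50.8 * 1e-24 / 1.15)
p = 0.027854

0.027854


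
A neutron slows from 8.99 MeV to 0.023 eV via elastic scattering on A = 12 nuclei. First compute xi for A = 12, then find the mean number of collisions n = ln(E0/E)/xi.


xi = 1 + (A-1)^2/(2A)*ln((A-1)/(A+1)) = 0.1577690 (for A = 12)
n = ln(E0/E) / xi
n = ln(8.99e6 / 0.023) / 0.1577690
n = ln(3.908696e+08) / 0.1577690 = 125.40

125.40


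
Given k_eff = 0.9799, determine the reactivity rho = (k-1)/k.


rho = (k_eff - 1) / k_eff
rho = (0.9799 - 1) / 0.9799
rho = -0.020512

-0.020512


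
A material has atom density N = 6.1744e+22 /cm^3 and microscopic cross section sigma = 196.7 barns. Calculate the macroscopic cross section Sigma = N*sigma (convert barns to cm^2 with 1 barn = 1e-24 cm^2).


Sigma = N * sigma_barns * 1e-24
Sigma = 6.1744e+22 * 196.7 * 1e-24
Sigma = 12.145 /cm

12.145


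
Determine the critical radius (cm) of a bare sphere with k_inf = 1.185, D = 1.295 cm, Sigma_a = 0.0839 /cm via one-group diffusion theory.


L^2 = D / Sigma_a = 1.295 / 0.0839 = 15.43504 cm^2
B_m^2 = (k_inf - 1) / L^2 = (1.185 - 1) / 15.43504 = 0.01198572 /cm^2
For a bare sphere: B_g = pi/R, so R_c = pi / sqrt(B_m^2)
R_c = pi / sqrt(0.01198572) = 28.696 cm

28.696


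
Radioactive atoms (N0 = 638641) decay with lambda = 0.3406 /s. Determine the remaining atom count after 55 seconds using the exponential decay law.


N = N0 * exp(-lambda * t)
N = 638641 * exp(-0.3406 * 55)
N = 0.0046732

0.0046732


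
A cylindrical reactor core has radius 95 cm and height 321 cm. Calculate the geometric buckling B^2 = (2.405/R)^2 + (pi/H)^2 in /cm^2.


B^2 = (2.405/R)^2 + (pi/H)^2
B^2 = (2.405/95)^2 + (pi/321)^2
B^2 = 7.3667e-04 /cm^2

7.3667e-04


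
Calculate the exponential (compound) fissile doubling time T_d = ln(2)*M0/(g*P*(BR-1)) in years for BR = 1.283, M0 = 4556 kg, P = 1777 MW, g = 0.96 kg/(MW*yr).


Breeding gain G = BR - 1 = 1.283 - 1 = 0.283
Fissile production rate = g * P * G = 0.96 * 1777 * 0.283 = 482.77536 kg/yr
T_d = ln(2) * M0 / (g * P * G)
T_d = ln(2) * 4556 / 482.77536 = 6.5413 yr

6.5413


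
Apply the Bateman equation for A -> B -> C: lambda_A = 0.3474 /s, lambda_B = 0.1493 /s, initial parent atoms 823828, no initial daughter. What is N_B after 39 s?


N_B(t) = lambda_A * N_A0 / (lambda_B - lambda_A) * [exp(-lambda_A*t) - exp(-lambda_B*t)]
exp(-0.3474*39) = 1.305924e-06; exp(-0.1493*39) = 0.002959603
N_B = 0.3474 * 823828 / (0.1493 - 0.3474) * (1.305924e-06 - 0.002959603)
N_B = 4273.9

4273.9


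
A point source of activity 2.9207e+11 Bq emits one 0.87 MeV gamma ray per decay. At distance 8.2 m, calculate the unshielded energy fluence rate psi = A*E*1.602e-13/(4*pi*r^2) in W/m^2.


psi = A * E * 1.602e-13 / (4*pi*r^2)
psi = 2.9207e+11 * 0.87 * 1.602e-13 / (4*pi*8.2^2)
psi = 4.8176e-05 W/m^2

4.8176e-05


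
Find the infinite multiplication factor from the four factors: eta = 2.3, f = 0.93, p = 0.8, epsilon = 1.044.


k_inf = eta * f * p * epsilon
k_inf = 2.3 * 0.93 * 0.8 * 1.044
k_inf = 1.7865

1.7865


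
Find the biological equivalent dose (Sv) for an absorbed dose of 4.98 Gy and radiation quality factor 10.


H = D * Q
H = 4.98 * 10
H = 49.800 Sv

49.800


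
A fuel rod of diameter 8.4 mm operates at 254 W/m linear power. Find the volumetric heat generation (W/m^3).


r = D / 2 / 1000 = 8.4 / 2 / 1000 = 0.0042 m
q''' = q' / (pi * r^2)
q''' = 254 / (pi * 0.0042^2)
q''' = 4.5834e+06 W/m^3

4.5834e+06


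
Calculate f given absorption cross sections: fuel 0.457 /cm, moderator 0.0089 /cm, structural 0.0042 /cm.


f = Sigma_a_fuel / (Sigma_a_fuel + Sigma_a_mod + Sigma_a_other)
f = 0.457 / (0.457 + 0.0089 + 0.0042)
f = 0.97213

0.97213


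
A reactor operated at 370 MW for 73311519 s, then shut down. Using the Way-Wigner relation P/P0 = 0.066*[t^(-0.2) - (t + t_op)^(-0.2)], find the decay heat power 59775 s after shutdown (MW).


P/P0 = 0.066 * [t^(-0.2) - (t + t_op)^(-0.2)]
P/P0 = 0.066 * [59775^(-0.2) - (59775 + 73311519)^(-0.2)]
P/P0 = 0.066 * [0.1108399 - 0.02672359] = 0.005551676
P = 370 * 0.005551676 = 2.0541 MW

2.0541


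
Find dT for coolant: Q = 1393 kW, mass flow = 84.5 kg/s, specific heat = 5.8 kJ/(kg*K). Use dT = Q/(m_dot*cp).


dT = Q / (m_dot * cp)
dT = 1393 / (84.5 * 5.8)
dT = 2.8423 C

2.8423


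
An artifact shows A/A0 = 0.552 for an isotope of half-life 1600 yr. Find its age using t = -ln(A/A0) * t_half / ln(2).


lambda = ln(2) / t_half = ln(2) / 1600 = 4.332170e-04 /yr
t = -ln(A/A0) / lambda
t = -ln(0.552) / 4.332170e-04
t = 1371.6 yr

1371.6


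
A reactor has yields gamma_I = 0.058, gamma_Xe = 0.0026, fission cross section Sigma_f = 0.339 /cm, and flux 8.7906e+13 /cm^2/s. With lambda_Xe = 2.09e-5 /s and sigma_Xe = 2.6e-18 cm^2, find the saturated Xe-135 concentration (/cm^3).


Xe_eq = (gamma_I + gamma_Xe) * Sigma_f * phi / (lambda_Xe + sigma_Xe * phi)
Numerator = (0.058 + 0.0026) * 0.339 * 8.7906e+13 = 1.805888e+12
Denominator = 2.09e-5 + 2.6e-18 * 8.7906e+13 = 2.494556e-04
Xe_eq = 1.805888e+12 / 2.494556e-04 = 7.2393e+15 /cm^3

7.2393e+15


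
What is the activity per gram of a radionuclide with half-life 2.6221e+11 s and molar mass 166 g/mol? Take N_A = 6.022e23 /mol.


lambda = ln(2) / t_half = ln(2) / 2.6221e+11 = 2.643481e-12 /s
SA = lambda * N_A / M
SA = 2.643481e-12 * 6.022e23 / 166
SA = 9.5898e+09 Bq/g

9.5898e+09


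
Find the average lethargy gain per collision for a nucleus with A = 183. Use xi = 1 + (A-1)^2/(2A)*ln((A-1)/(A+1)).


xi = 1 + (A-1)^2/(2A) * ln((A-1)/(A+1))
xi = 1 + (183-1)^2/(2*183) * ln((183-1)/(183 +1))
xi = 0.010889

0.010889


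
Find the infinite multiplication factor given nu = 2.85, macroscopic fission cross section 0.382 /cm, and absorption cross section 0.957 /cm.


k_inf = nu * Sigma_f / Sigma_a
k_inf = 2.85 * 0.382 / 0.957
k_inf = 1.1376

1.1376


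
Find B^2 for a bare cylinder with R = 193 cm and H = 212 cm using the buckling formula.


B^2 = (2.405/R)^2 + (pi/H)^2
B^2 = (2.405/193)^2 + (pi/212)^2
B^2 = 3.7488e-04 /cm^2

3.7488e-04


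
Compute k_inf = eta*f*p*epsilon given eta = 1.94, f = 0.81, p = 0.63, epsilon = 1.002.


k_inf = eta * f * p * epsilon
k_inf = 1.94 * 0.81 * 0.63 * 1.002
k_inf = 0.99196

0.99196


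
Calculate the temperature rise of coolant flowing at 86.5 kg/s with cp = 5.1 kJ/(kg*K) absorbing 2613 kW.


dT = Q / (m_dot * cp)
dT = 2613 / (86.5 * 5.1)
dT = 5.9232 C

5.9232


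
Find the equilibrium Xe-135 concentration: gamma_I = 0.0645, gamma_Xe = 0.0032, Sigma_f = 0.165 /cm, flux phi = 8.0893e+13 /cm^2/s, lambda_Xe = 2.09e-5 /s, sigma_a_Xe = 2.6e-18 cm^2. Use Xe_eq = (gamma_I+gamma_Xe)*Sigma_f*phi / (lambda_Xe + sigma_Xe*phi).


Xe_eq = (gamma_I + gamma_Xe) * Sigma_f * phi / (lambda_Xe + sigma_Xe * phi)
Numerator = (0.0645 + 0.0032) * 0.165 * 8.0893e+13 = 9.036153e+11
Denominator = 2.09e-5 + 2.6e-18 * 8.0893e+13 = 2.312218e-04
Xe_eq = 9.036153e+11 / 2.312218e-04 = 3.9080e+15 /cm^3

3.9080e+15


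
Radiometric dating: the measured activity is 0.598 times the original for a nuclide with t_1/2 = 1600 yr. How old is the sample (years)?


lambda = ln(2) / t_half = ln(2) / 1600 = 4.332170e-04 /yr
t = -ln(A/A0) / lambda
t = -ln(0.598) / 4.332170e-04
t = 1186.9 yr

1186.9


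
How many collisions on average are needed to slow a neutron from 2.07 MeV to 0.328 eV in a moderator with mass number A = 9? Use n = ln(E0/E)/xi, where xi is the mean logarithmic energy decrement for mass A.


xi = 1 + (A-1)^2/(2A)*ln((A-1)/(A+1)) = 0.2066007 (for A = 9)
n = ln(E0/E) / xi
n = ln(2.07e6 / 0.328) / 0.2066007
n = ln(6.310976e+06) / 0.2066007 = 75.788

75.788


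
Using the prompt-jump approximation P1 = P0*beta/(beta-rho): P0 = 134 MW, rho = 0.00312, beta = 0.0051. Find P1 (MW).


P1/P0 = beta / (beta - rho)
P1/P0 = 0.0051 / (0.0051 - 0.00312) = 2.575758
P1 = 134 * 2.575758 = 345.15 MW

345.15


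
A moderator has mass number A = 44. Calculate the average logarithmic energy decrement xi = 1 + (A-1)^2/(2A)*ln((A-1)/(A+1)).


xi = 1 + (A-1)^2/(2A) * ln((A-1)/(A+1))
xi = 1 + (44-1)^2/(2*44) * ln((44-1)/(44 +1))
xi = 0.044774

0.044774


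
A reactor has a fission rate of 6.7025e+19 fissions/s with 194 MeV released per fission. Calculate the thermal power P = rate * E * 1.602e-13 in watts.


P = fission_rate * E_MeV * 1.602e-13
P = 6.7025e+19 * 194 * 1.602e-13
P = 2.0831e+09 W

2.0831e+09


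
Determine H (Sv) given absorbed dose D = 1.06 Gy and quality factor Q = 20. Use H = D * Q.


H = D * Q
H = 1.06 * 20
H = 21.200 Sv

21.200


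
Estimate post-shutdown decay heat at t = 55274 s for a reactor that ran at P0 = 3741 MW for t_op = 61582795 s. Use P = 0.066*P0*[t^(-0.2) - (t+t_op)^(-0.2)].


P/P0 = 0.066 * [t^(-0.2) - (t + t_op)^(-0.2)]
P/P0 = 0.066 * [55274^(-0.2) - (55274 + 61582795)^(-0.2)]
P/P0 = 0.066 * [0.1125890 - 0.02767134] = 0.005604566
P = 3741 * 0.005604566 = 20.967 MW

20.967


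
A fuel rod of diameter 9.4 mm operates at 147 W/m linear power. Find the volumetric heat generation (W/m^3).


r = D / 2 / 1000 = 9.4 / 2 / 1000 = 0.0047 m
q''' = q' / (pi * r^2)
q''' = 147 / (pi * 0.0047^2)
q''' = 2.1182e+06 W/m^3

2.1182e+06


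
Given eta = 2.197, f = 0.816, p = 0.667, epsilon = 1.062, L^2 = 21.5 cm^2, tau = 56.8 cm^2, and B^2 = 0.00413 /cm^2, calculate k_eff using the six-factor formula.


k_inf = eta*f*p*eps = 2.197*0.816*0.667*1.062 = 1.269903
P_TNL = 1/(1 + L^2*B^2) = 1/(1 + 21.5*0.00413) = 0.9184465
P_FNL = exp(-B^2*tau) = exp(-0.00413*56.8) = 0.7908998
k_eff = k_inf * P_TNL * P_FNL = 1.269903 * 0.9184465 * 0.7908998
k_eff = 0.92246

0.92246


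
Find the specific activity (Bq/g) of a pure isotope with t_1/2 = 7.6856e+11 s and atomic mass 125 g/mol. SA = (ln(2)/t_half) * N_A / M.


lambda = ln(2) / t_half = ln(2) / 7.6856e+11 = 9.018778e-13 /s
SA = lambda * N_A / M
SA = 9.018778e-13 * 6.022e23 / 125
SA = 4.3449e+09 Bq/g

4.3449e+09


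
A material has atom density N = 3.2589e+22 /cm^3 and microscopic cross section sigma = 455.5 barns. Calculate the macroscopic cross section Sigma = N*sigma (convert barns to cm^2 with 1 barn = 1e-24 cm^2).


Sigma = N * sigma_barns * 1e-24
Sigma = 3.2589e+22 * 455.5 * 1e-24
Sigma = 14.844 /cm

14.844


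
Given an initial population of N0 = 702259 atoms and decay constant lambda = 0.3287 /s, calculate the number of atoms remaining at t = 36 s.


N = N0 * exp(-lambda * t)
N = 702259 * exp(-0.3287 * 36)
N = 5.0980

5.0980


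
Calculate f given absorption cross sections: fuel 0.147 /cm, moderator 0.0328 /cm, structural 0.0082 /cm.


f = Sigma_a_fuel / (Sigma_a_fuel + Sigma_a_mod + Sigma_a_other)
f = 0.147 / (0.147 + 0.0328 + 0.0082)
f = 0.78191

0.78191


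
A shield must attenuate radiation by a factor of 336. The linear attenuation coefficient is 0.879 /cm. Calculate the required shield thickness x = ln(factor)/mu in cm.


x = ln(factor) / mu
x = ln(336) / 0.879
x = 6.6179 cm

6.6179


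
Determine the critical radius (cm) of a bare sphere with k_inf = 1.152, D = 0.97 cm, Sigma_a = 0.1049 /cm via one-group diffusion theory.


L^2 = D / Sigma_a = 0.97 / 0.1049 = 9.246902 cm^2
B_m^2 = (k_inf - 1) / L^2 = (1.152 - 1) / 9.246902 = 0.01643794 /cm^2
For a bare sphere: B_g = pi/R, so R_c = pi / sqrt(B_m^2)
R_c = pi / sqrt(0.01643794) = 24.503 cm

24.503


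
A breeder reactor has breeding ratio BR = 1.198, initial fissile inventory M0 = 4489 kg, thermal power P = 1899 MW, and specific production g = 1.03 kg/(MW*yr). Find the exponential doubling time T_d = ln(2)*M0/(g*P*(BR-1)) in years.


Breeding gain G = BR - 1 = 1.198 - 1 = 0.198
Fissile production rate = g * P * G = 1.03 * 1899 * 0.198 = 387.28206 kg/yr
T_d = ln(2) * M0 / (g * P * G)
T_d = ln(2) * 4489 / 387.28206 = 8.0343 yr

8.0343


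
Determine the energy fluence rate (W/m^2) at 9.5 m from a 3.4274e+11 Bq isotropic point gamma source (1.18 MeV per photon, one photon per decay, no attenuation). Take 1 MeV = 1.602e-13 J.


psi = A * E * 1.602e-13 / (4*pi*r^2)
psi = 3.4274e+11 * 1.18 * 1.602e-13 / (4*pi*9.5^2)
psi = 5.7128e-05 W/m^2

5.7128e-05


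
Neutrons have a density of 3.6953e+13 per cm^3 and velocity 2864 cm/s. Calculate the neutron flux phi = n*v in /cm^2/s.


phi = n * v
phi = 3.6953e+13 * 2864
phi = 1.0583e+17 /cm^2/s

1.0583e+17


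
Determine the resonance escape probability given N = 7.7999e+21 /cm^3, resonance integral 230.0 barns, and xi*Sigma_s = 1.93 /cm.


p = exp(-N * I * 1e-24 / (xi*Sigma_s))
p = exp(-7.7999e+21 * 230.0 * 1e-24 / 1.93)
p = 0.39474

0.39474


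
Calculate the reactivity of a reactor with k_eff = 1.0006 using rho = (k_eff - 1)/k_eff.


rho = (k_eff - 1) / k_eff
rho = (1.0006 - 1) / 1.0006
rho = 5.9964e-04

5.9964e-04


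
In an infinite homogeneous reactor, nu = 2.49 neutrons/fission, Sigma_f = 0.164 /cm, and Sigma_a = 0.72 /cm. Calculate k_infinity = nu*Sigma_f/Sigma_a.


k_inf = nu * Sigma_f / Sigma_a
k_inf = 2.49 * 0.164 / 0.72
k_inf = 0.56717

0.56717


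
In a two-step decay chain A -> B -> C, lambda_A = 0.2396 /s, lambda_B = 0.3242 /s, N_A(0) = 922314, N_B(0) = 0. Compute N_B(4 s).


N_B(t) = lambda_A * N_A0 / (lambda_B - lambda_A) * [exp(-lambda_A*t) - exp(-lambda_B*t)]
exp(-0.2396*4) = 0.3835060; exp(-0.3242*4) = 0.2734053
N_B = 0.2396 * 922314 / (0.3242 - 0.2396) * (0.3835060 - 0.2734053)
N_B = 287598

287598


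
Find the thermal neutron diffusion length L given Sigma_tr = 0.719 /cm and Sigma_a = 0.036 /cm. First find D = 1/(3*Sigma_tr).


D = 1 / (3 * Sigma_tr) = 1 / (3 * 0.719) = 0.4636069 cm
L = sqrt(D / Sigma_a)
L = sqrt(0.4636069 / 0.036)
L = 3.5886 cm

3.5886


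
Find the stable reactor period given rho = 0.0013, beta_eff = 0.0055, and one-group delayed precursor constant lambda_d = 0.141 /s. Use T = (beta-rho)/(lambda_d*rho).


T = (beta - rho) / (lambda_d * rho)
T = (0.0055 - 0.0013) / (0.141 * 0.0013)
T = 22.913 s

22.913


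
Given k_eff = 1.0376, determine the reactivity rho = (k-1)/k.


rho = (k_eff - 1) / k_eff
rho = (1.0376 - 1) / 1.0376
rho = 0.036237

0.036237


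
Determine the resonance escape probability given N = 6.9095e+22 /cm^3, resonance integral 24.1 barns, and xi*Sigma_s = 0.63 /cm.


p = exp(-N * I * 1e-24 / (xi*Sigma_s))
p = exp(-6.9095e+22 * 24.1 * 1e-24 / 0.63)
p = 0.071136

0.071136


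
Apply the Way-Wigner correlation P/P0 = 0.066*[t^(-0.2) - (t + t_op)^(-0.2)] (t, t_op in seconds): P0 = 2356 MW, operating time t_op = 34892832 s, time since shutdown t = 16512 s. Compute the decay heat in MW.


P/P0 = 0.066 * [t^(-0.2) - (t + t_op)^(-0.2)]
P/P0 = 0.066 * [16512^(-0.2) - (16512 + 34892832)^(-0.2)]
P/P0 = 0.066 * [0.1433640 - 0.03100357] = 0.007415788
P = 2356 * 0.007415788 = 17.472 MW

17.472


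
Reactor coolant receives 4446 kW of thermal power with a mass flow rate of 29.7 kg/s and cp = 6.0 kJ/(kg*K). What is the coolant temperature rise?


dT = Q / (m_dot * cp)
dT = 4446 / (29.7 * 6.0)
dT = 24.949 C

24.949


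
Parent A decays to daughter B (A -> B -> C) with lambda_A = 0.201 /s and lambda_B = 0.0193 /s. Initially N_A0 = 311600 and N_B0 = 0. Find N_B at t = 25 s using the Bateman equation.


N_B(t) = lambda_A * N_A0 / (lambda_B - lambda_A) * [exp(-lambda_A*t) - exp(-lambda_B*t)]
exp(-0.201*25) = 0.006571586; exp(-0.0193*25) = 0.6172384
N_B = 0.201 * 311600 / (0.0193 - 0.201) * (0.006571586 - 0.6172384)
N_B = 210496

210496


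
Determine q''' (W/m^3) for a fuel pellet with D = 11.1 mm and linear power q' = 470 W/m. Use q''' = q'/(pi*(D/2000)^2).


r = D / 2 / 1000 = 11.1 / 2 / 1000 = 0.00555 m
q''' = q' / (pi * r^2)
q''' = 470 / (pi * 0.00555^2)
q''' = 4.8569e+06 W/m^3

4.8569e+06


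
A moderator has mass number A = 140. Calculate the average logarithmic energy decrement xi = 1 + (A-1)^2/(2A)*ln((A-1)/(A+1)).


xi = 1 + (A-1)^2/(2A) * ln((A-1)/(A+1))
xi = 1 + (140-1)^2/(2*140) * ln((140-1)/(140 +1))
xi = 0.014218

0.014218


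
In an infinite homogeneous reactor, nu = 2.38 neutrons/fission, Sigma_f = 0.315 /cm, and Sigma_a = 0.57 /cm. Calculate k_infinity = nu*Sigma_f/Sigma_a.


k_inf = nu * Sigma_f / Sigma_a
k_inf = 2.38 * 0.315 / 0.57
k_inf = 1.3153

1.3153


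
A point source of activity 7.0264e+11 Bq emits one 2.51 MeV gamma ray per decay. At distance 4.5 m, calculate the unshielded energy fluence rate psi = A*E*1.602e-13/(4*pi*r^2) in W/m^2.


psi = A * E * 1.602e-13 / (4*pi*r^2)
psi = 7.0264e+11 * 2.51 * 1.602e-13 / (4*pi*4.5^2)
psi = 0.0011103 W/m^2

0.0011103


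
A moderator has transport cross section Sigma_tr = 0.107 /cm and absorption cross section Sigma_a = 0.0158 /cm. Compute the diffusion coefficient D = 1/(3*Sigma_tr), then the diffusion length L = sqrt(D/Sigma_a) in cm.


D = 1 / (3 * Sigma_tr) = 1 / (3 * 0.107) = 3.115265 cm
L = sqrt(D / Sigma_a)
L = sqrt(3.115265 / 0.0158)
L = 14.042 cm

14.042


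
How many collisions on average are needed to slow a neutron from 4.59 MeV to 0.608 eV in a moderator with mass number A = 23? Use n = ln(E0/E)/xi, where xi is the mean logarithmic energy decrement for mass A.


xi = 1 + (A-1)^2/(2A)*ln((A-1)/(A+1)) = 0.08448899 (for A = 23)
n = ln(E0/E) / xi
n = ln(4.59e6 / 0.608) / 0.08448899
n = ln(7.549342e+06) / 0.08448899 = 187.44

187.44


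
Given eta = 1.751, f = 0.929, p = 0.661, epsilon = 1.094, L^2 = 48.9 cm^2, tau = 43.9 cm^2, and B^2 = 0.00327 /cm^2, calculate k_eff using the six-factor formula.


k_inf = eta*f*p*eps = 1.751*0.929*0.661*1.094 = 1.176307
P_TNL = 1/(1 + L^2*B^2) = 1/(1 + 48.9*0.00327) = 0.8621411
P_FNL = exp(-B^2*tau) = exp(-0.00327*43.9) = 0.8662749
k_eff = k_inf * P_TNL * P_FNL = 1.176307 * 0.8621411 * 0.8662749
k_eff = 0.87853

0.87853


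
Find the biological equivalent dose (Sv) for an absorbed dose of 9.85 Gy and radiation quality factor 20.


H = D * Q
H = 9.85 * 20
H = 197.00 Sv

197.00


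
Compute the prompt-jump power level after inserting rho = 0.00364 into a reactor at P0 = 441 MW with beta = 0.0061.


P1/P0 = beta / (beta - rho)
P1/P0 = 0.0061 / (0.0061 - 0.00364) = 2.479675
P1 = 441 * 2.479675 = 1093.5 MW

1093.5


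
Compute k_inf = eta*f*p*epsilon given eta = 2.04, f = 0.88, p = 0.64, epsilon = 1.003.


k_inf = eta * f * p * epsilon
k_inf = 2.04 * 0.88 * 0.64 * 1.003
k_inf = 1.1524

1.1524


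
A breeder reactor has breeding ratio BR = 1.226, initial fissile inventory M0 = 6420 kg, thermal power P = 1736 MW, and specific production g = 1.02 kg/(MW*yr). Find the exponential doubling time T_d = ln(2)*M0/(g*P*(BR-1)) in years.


Breeding gain G = BR - 1 = 1.226 - 1 = 0.226
Fissile production rate = g * P * G = 1.02 * 1736 * 0.226 = 400.18272 kg/yr
T_d = ln(2) * M0 / (g * P * G)
T_d = ln(2) * 6420 / 400.18272 = 11.120 yr

11.120


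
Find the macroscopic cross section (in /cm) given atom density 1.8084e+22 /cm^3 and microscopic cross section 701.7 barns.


Sigma = N * sigma_barns * 1e-24
Sigma = 1.8084e+22 * 701.7 * 1e-24
Sigma = 12.690 /cm

12.690


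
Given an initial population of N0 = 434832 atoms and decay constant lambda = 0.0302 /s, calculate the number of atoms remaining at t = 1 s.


N = N0 * exp(-lambda * t)
N = 434832 * exp(-0.0302 * 1)
N = 421896

421896


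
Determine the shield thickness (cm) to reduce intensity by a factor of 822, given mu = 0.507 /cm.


x = ln(factor) / mu
x = ln(822) / 0.507
x = 13.238 cm

13.238


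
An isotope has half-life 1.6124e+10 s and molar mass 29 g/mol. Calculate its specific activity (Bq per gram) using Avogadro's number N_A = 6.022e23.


lambda = ln(2) / t_half = ln(2) / 1.6124e+10 = 4.298854e-11 /s
SA = lambda * N_A / M
SA = 4.298854e-11 * 6.022e23 / 29
SA = 8.9268e+11 Bq/g

8.9268e+11


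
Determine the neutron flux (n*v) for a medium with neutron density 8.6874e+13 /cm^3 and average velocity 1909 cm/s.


phi = n * v
phi = 8.6874e+13 * 1909
phi = 1.6584e+17 /cm^2/s

1.6584e+17


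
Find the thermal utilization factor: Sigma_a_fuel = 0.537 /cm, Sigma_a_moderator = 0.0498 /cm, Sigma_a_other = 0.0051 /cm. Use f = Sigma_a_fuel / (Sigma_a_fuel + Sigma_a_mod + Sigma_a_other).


f = Sigma_a_fuel / (Sigma_a_fuel + Sigma_a_mod + Sigma_a_other)
f = 0.537 / (0.537 + 0.0498 + 0.0051)
f = 0.90725

0.90725


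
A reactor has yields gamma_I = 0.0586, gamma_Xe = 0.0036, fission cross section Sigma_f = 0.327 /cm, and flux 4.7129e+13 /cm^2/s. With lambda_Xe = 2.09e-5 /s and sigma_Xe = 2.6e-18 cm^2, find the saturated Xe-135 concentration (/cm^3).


Xe_eq = (gamma_I + gamma_Xe) * Sigma_f * phi / (lambda_Xe + sigma_Xe * phi)
Numerator = (0.0586 + 0.0036) * 0.327 * 4.7129e+13 = 9.585756e+11
Denominator = 2.09e-5 + 2.6e-18 * 4.7129e+13 = 1.434354e-04
Xe_eq = 9.585756e+11 / 1.434354e-04 = 6.6830e+15 /cm^3

6.6830e+15


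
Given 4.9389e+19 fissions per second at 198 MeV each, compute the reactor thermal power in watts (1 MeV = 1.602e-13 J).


P = fission_rate * E_MeV * 1.602e-13
P = 4.9389e+19 * 198 * 1.602e-13
P = 1.5666e+09 W

1.5666e+09


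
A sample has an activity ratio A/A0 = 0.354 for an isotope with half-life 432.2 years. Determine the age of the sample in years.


lambda = ln(2) / t_half = ln(2) / 432.2 = 0.001603765 /yr
t = -ln(A/A0) / lambda
t = -ln(0.354) / 0.001603765
t = 647.51 yr

647.51


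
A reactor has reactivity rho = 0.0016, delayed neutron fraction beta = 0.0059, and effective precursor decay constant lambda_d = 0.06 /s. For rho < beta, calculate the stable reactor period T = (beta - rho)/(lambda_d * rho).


T = (beta - rho) / (lambda_d * rho)
T = (0.0059 - 0.0016) / (0.06 * 0.0016)
T = 44.792 s

44.792


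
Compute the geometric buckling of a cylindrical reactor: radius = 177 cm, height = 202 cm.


B^2 = (2.405/R)^2 + (pi/H)^2
B^2 = (2.405/177)^2 + (pi/202)^2
B^2 = 4.2650e-04 /cm^2

4.2650e-04


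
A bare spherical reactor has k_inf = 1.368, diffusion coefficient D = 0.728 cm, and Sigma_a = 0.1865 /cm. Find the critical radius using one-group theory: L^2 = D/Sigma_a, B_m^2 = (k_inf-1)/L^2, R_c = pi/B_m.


L^2 = D / Sigma_a = 0.728 / 0.1865 = 3.903485 cm^2
B_m^2 = (k_inf - 1) / L^2 = (1.368 - 1) / 3.903485 = 0.09427473 /cm^2
For a bare sphere: B_g = pi/R, so R_c = pi / sqrt(B_m^2)
R_c = pi / sqrt(0.09427473) = 10.232 cm

10.232


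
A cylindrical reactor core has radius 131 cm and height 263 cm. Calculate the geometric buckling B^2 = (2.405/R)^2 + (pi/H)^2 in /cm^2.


B^2 = (2.405/R)^2 + (pi/H)^2
B^2 = (2.405/131)^2 + (pi/263)^2
B^2 = 4.7973e-04 /cm^2

4.7973e-04


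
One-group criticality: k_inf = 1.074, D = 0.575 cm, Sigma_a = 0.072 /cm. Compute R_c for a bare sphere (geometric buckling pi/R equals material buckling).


L^2 = D / Sigma_a = 0.575 / 0.072 = 7.986111 cm^2
B_m^2 = (k_inf - 1) / L^2 = (1.074 - 1) / 7.986111 = 0.009266087 /cm^2
For a bare sphere: B_g = pi/R, so R_c = pi / sqrt(B_m^2)
R_c = pi / sqrt(0.009266087) = 32.636 cm

32.636


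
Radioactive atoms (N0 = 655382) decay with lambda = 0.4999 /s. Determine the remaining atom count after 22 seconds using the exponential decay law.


N = N0 * exp(-lambda * t)
N = 655382 * exp(-0.4999 * 22)
N = 10.970

10.970


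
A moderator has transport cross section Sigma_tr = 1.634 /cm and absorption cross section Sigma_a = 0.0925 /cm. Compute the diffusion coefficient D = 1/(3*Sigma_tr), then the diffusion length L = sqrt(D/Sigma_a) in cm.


D = 1 / (3 * Sigma_tr) = 1 / (3 * 1.634) = 0.2039984 cm
L = sqrt(D / Sigma_a)
L = sqrt(0.2039984 / 0.0925)
L = 1.4851 cm

1.4851


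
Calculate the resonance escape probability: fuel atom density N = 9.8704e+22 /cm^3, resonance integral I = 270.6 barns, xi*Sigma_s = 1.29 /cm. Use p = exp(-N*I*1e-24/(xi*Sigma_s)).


p = exp(-N * I * 1e-24 / (xi*Sigma_s))
p = exp(-9.8704e+22 * 270.6 * 1e-24 / 1.29)
p = 1.0186e-09

1.0186e-09


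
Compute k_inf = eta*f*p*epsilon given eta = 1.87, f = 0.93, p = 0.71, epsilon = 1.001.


k_inf = eta * f * p * epsilon
k_inf = 1.87 * 0.93 * 0.71 * 1.001
k_inf = 1.2360

1.2360


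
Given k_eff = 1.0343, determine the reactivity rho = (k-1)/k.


rho = (k_eff - 1) / k_eff
rho = (1.0343 - 1) / 1.0343
rho = 0.033163

0.033163


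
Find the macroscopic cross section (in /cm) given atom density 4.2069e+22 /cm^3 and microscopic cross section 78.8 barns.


Sigma = N * sigma_barns * 1e-24
Sigma = 4.2069e+22 * 78.8 * 1e-24
Sigma = 3.3150 /cm

3.3150


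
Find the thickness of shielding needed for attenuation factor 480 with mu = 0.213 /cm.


x = ln(factor) / mu
x = ln(480) / 0.213
x = 28.985 cm

28.985


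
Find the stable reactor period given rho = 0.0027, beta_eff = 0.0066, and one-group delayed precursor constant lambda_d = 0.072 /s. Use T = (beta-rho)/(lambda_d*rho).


T = (beta - rho) / (lambda_d * rho)
T = (0.0066 - 0.0027) / (0.072 * 0.0027)
T = 20.062 s

20.062


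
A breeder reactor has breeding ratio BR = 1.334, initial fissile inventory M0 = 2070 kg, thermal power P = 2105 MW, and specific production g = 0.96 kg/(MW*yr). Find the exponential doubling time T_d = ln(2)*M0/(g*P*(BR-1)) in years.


Breeding gain G = BR - 1 = 1.334 - 1 = 0.334
Fissile production rate = g * P * G = 0.96 * 2105 * 0.334 = 674.9472 kg/yr
T_d = ln(2) * M0 / (g * P * G)
T_d = ln(2) * 2070 / 674.9472 = 2.1258 yr

2.1258


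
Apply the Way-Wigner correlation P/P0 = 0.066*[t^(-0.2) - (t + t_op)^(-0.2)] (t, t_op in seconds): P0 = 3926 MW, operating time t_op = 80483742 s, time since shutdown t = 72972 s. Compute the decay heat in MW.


P/P0 = 0.066 * [t^(-0.2) - (t + t_op)^(-0.2)]
P/P0 = 0.066 * [72972^(-0.2) - (72972 + 80483742)^(-0.2)]
P/P0 = 0.066 * [0.1065047 - 0.02622887] = 0.005298205
P = 3926 * 0.005298205 = 20.801 MW

20.801


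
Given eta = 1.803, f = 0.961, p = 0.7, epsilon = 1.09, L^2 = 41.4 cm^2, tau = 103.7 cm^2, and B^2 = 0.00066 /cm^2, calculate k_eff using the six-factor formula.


k_inf = eta*f*p*eps = 1.803*0.961*0.7*1.09 = 1.322037
P_TNL = 1/(1 + L^2*B^2) = 1/(1 + 41.4*0.00066) = 0.9734027
P_FNL = exp(-B^2*tau) = exp(-0.00066*103.7) = 0.9338476
k_eff = k_inf * P_TNL * P_FNL = 1.322037 * 0.9734027 * 0.9338476
k_eff = 1.2017

1.2017


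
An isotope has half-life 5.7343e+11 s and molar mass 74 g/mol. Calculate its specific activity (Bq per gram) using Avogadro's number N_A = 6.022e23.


lambda = ln(2) / t_half = ln(2) / 5.7343e+11 = 1.208774e-12 /s
SA = lambda * N_A / M
SA = 1.208774e-12 * 6.022e23 / 74
SA = 9.8368e+09 Bq/g

9.8368e+09


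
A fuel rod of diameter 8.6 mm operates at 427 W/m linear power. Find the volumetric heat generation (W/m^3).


r = D / 2 / 1000 = 8.6 / 2 / 1000 = 0.0043 m
q''' = q' / (pi * r^2)
q''' = 427 / (pi * 0.0043^2)
q''' = 7.3509e+06 W/m^3

7.3509e+06


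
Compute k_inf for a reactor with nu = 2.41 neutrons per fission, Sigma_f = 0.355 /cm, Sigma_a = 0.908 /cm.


k_inf = nu * Sigma_f / Sigma_a
k_inf = 2.41 * 0.355 / 0.908
k_inf = 0.94224

0.94224


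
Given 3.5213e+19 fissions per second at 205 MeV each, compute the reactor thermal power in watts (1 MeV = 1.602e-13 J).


P = fission_rate * E_MeV * 1.602e-13
P = 3.5213e+19 * 205 * 1.602e-13
P = 1.1564e+09 W

1.1564e+09


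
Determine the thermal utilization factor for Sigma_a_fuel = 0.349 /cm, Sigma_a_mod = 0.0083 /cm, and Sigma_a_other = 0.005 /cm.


f = Sigma_a_fuel / (Sigma_a_fuel + Sigma_a_mod + Sigma_a_other)
f = 0.349 / (0.349 + 0.0083 + 0.005)
f = 0.96329

0.96329


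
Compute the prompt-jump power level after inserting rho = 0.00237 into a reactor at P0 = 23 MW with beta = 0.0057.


P1/P0 = beta / (beta - rho)
P1/P0 = 0.0057 / (0.0057 - 0.00237) = 1.711712
P1 = 23 * 1.711712 = 39.369 MW

39.369


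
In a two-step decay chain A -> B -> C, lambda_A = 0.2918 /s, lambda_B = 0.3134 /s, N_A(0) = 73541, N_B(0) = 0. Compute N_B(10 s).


N_B(t) = lambda_A * N_A0 / (lambda_B - lambda_A) * [exp(-lambda_A*t) - exp(-lambda_B*t)]
exp(-0.2918*10) = 0.05404166; exp(-0.3134*10) = 0.04354328
N_B = 0.2918 * 73541 / (0.3134 - 0.2918) * (0.05404166 - 0.04354328)
N_B = 10430

10430


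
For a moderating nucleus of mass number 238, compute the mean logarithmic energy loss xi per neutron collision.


xi = 1 + (A-1)^2/(2A) * ln((A-1)/(A+1))
xi = 1 + (238-1)^2/(2*238) * ln((238-1)/(238 +1))
xi = 0.0083799

0.0083799


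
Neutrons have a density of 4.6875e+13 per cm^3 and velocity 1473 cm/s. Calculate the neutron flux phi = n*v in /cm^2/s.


phi = n * v
phi = 4.6875e+13 * 1473
phi = 6.9047e+16 /cm^2/s

6.9047e+16
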